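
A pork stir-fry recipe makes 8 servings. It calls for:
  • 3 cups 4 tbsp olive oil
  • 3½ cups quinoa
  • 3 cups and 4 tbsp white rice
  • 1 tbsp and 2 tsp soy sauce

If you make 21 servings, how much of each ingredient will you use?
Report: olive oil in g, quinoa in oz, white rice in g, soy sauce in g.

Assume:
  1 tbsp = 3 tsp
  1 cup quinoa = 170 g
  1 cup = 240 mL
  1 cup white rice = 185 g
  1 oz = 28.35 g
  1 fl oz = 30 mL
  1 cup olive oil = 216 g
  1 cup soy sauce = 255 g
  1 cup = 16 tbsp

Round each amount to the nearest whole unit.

Scaling factor: 21/8 = 2.625.
olive oil: (3 cup + 4 tbsp = 3.25 cup) × 21/8 × 216 g/cup ≈ 1843 g
quinoa: 3.5 cup × 21/8 × 170 g/cup ÷ 28.35 g/oz ≈ 55 oz
white rice: (3 cup + 4 tbsp = 3.25 cup) × 21/8 × 185 g/cup ≈ 1578 g
soy sauce: (1 tbsp + 2 tsp = 5/3 tbsp) × 21/8 ÷ 16 tbsp/cup × 255 g/cup ≈ 70 g

olive oil: 1843 g; quinoa: 55 oz; white rice: 1578 g; soy sauce: 70 g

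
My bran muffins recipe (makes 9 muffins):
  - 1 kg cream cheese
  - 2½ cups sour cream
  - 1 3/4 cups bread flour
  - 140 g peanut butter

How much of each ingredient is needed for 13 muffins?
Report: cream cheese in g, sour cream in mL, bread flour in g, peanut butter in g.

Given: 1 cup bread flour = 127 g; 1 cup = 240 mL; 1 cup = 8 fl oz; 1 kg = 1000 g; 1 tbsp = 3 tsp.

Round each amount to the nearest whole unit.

Scaling factor: 13/9.
cream cheese: 1 kg × 13/9 × 1000 g/kg ≈ 1444 g
sour cream: 2.5 cup × 13/9 × 240 mL/cup ≈ 867 mL
bread flour: 1.75 cup × 13/9 × 127 g/cup ≈ 321 g
peanut butter: 140 g × 13/9 ≈ 202 g

cream cheese: 1444 g; sour cream: 867 mL; bread flour: 321 g; peanut butter: 202 g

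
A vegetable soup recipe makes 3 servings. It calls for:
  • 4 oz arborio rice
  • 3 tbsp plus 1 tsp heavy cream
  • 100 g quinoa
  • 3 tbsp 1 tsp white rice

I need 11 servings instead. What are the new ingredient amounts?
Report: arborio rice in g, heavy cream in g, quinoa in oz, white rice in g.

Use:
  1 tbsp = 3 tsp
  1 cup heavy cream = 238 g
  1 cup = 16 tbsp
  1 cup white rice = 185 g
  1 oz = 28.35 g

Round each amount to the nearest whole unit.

Scaling factor: 11/3.
arborio rice: 4 oz × 11/3 × 28.35 g/oz ≈ 416 g
heavy cream: (3 tbsp + 1 tsp = 10/3 tbsp) × 11/3 ÷ 16 tbsp/cup × 238 g/cup ≈ 182 g
quinoa: 100 g × 11/3 ÷ 28.35 g/oz ≈ 13 oz
white rice: (3 tbsp + 1 tsp = 10/3 tbsp) × 11/3 ÷ 16 tbsp/cup × 185 g/cup ≈ 141 g

arborio rice: 416 g; heavy cream: 182 g; quinoa: 13 oz; white rice: 141 g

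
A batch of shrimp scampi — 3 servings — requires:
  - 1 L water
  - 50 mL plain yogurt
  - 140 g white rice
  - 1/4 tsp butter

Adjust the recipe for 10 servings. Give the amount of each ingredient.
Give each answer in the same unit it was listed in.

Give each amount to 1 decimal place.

Scaling factor: 10/3.
water: 1 L × 10/3 ≈ 3.3 L
plain yogurt: 50 mL × 10/3 ≈ 166.7 mL
white rice: 140 g × 10/3 ≈ 466.7 g
butter: 0.25 tsp × 10/3 ≈ 0.8 tsp

water: 3.3 L; plain yogurt: 166.7 mL; white rice: 466.7 g; butter: 0.8 tsp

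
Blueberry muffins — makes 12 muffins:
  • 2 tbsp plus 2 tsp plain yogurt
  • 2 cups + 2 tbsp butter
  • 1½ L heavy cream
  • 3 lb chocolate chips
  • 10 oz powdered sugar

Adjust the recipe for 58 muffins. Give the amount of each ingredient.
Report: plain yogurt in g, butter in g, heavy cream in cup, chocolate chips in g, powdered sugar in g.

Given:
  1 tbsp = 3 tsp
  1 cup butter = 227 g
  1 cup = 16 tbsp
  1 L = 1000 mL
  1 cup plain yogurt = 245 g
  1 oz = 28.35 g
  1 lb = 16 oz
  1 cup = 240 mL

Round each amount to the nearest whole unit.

plain yogurt: 197 g; butter: 2331 g; heavy cream: 30 cup; chocolate chips: 6577 g; powdered sugar: 1370 g

Scaling factor: 58/12 = 29/6.
plain yogurt: (2 tbsp + 2 tsp = 8/3 tbsp) × 29/6 ÷ 16 tbsp/cup × 245 g/cup ≈ 197 g
butter: (2 cup + 2 tbsp = 2.125 cup) × 29/6 × 227 g/cup ≈ 2331 g
heavy cream: 1.5 L × 29/6 × 1000 mL/L ÷ 240 mL/cup ≈ 30 cup
chocolate chips: 3 lb × 29/6 × 16 oz/lb × 28.35 g/oz ≈ 6577 g
powdered sugar: 10 oz × 29/6 × 28.35 g/oz ≈ 1370 g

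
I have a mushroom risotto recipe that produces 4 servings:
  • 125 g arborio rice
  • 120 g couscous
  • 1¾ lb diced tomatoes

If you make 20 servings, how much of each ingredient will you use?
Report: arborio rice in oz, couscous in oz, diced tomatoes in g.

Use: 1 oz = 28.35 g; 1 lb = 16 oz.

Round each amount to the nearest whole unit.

Scaling factor: 20/4 = 5.
arborio rice: 125 g × 5 ÷ 28.35 g/oz ≈ 22 oz
couscous: 120 g × 5 ÷ 28.35 g/oz ≈ 21 oz
diced tomatoes: 1.75 lb × 5 × 16 oz/lb × 28.35 g/oz = 3969 g

arborio rice: 22 oz; couscous: 21 oz; diced tomatoes: 3969 g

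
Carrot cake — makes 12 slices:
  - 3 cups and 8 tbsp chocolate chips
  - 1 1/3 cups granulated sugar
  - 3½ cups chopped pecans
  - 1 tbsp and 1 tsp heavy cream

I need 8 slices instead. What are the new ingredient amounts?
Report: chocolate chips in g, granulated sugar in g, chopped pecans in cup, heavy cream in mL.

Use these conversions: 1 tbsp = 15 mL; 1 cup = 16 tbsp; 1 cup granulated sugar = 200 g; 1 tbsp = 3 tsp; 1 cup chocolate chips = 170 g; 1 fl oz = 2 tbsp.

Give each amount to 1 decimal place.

Scaling factor: 8/12 = 2/3.
chocolate chips: (3 cup + 8 tbsp = 3.5 cup) × 2/3 × 170 g/cup ≈ 396.7 g
granulated sugar: 4/3 cup × 2/3 × 200 g/cup ≈ 177.8 g
chopped pecans: 3.5 cup × 2/3 ≈ 2.3 cup
heavy cream: (1 tbsp + 1 tsp = 4/3 tbsp) × 2/3 × 15 mL/tbsp ≈ 13.3 mL

chocolate chips: 396.7 g; granulated sugar: 177.8 g; chopped pecans: 2.3 cup; heavy cream: 13.3 mL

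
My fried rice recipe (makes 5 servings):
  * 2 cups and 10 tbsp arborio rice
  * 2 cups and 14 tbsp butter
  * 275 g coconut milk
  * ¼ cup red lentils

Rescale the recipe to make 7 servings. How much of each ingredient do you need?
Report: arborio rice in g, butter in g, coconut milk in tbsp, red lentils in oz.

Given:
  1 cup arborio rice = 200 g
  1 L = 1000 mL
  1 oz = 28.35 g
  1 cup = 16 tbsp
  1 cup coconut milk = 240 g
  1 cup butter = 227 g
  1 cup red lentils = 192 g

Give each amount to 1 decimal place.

Scaling factor: 7/5 = 1.4.
arborio rice: (2 cup + 10 tbsp = 2.625 cup) × 7/5 × 200 g/cup = 735.0 g
butter: (2 cup + 14 tbsp = 2.875 cup) × 7/5 × 227 g/cup ≈ 913.7 g
coconut milk: 275 g × 7/5 ÷ 240 g/cup × 16 tbsp/cup ≈ 25.7 tbsp
red lentils: 0.25 cup × 7/5 × 192 g/cup ÷ 28.35 g/oz ≈ 2.4 oz

arborio rice: 735.0 g; butter: 913.7 g; coconut milk: 25.7 tbsp; red lentils: 2.4 oz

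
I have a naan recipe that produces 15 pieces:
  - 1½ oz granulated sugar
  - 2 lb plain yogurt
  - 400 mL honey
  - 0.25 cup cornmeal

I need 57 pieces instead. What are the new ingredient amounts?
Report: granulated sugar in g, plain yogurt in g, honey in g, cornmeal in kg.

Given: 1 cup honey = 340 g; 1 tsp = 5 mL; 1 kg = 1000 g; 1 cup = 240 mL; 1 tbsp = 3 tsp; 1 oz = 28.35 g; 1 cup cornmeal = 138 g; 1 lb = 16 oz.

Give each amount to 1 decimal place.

granulated sugar: 161.6 g; plain yogurt: 3447.4 g; honey: 2153.3 g; cornmeal: 0.1 kg

Scaling factor: 57/15 = 19/5 = 3.8.
granulated sugar: 1.5 oz × 19/5 × 28.35 g/oz ≈ 161.6 g
plain yogurt: 2 lb × 19/5 × 16 oz/lb × 28.35 g/oz ≈ 3447.4 g
honey: 400 mL × 19/5 ÷ 240 mL/cup × 340 g/cup ≈ 2153.3 g
cornmeal: 0.25 cup × 19/5 × 138 g/cup ÷ 1000 g/kg ≈ 0.1 kg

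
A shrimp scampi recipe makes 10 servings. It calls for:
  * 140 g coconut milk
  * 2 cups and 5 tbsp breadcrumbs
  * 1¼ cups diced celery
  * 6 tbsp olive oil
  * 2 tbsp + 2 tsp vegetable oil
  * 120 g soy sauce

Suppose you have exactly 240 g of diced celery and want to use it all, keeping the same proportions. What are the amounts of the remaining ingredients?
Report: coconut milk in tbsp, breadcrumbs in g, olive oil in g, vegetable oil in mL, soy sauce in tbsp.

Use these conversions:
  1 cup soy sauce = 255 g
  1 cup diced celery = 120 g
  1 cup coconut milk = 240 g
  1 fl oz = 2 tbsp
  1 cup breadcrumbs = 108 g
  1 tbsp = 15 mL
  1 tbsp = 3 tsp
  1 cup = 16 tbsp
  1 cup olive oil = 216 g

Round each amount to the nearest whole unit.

The original recipe has 150 g of diced celery, so the scaling factor is 240 ÷ 150 = 8/5 = 1.6.
coconut milk: 140 g × 8/5 ÷ 240 g/cup × 16 tbsp/cup ≈ 15 tbsp
breadcrumbs: (2 cup + 5 tbsp = 2.3125 cup) × 8/5 × 108 g/cup ≈ 400 g
olive oil: 6 tbsp × 8/5 ÷ 16 tbsp/cup × 216 g/cup ≈ 130 g
vegetable oil: (2 tbsp + 2 tsp = 8/3 tbsp) × 8/5 × 15 mL/tbsp = 64 mL
soy sauce: 120 g × 8/5 ÷ 255 g/cup × 16 tbsp/cup ≈ 12 tbsp

coconut milk: 15 tbsp; breadcrumbs: 400 g; olive oil: 130 g; vegetable oil: 64 mL; soy sauce: 12 tbsp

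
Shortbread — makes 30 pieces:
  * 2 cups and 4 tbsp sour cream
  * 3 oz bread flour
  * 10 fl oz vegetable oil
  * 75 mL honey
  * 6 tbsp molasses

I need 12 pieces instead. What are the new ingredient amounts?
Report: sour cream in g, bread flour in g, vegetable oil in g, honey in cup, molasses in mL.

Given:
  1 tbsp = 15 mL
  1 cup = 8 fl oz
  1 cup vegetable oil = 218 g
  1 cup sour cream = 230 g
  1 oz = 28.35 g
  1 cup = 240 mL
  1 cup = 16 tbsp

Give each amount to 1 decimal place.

sour cream: 207.0 g; bread flour: 34.0 g; vegetable oil: 109.0 g; honey: 0.1 cup; molasses: 36.0 mL

Scaling factor: 12/30 = 2/5 = 0.4.
sour cream: (2 cup + 4 tbsp = 2.25 cup) × 2/5 × 230 g/cup = 207.0 g
bread flour: 3 oz × 2/5 × 28.35 g/oz ≈ 34.0 g
vegetable oil: 10 fl oz × 2/5 ÷ 8 fl oz/cup × 218 g/cup = 109.0 g
honey: 75 mL × 2/5 ÷ 240 mL/cup ≈ 0.1 cup
molasses: 6 tbsp × 2/5 × 15 mL/tbsp = 36.0 mL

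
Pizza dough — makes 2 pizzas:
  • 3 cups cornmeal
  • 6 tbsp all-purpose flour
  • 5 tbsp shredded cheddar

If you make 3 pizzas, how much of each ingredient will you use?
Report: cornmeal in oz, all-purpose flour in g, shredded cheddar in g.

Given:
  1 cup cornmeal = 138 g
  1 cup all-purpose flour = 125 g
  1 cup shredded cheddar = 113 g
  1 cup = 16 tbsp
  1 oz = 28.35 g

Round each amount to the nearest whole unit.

Scaling factor: 3/2 = 1.5.
cornmeal: 3 cup × 3/2 × 138 g/cup ÷ 28.35 g/oz ≈ 22 oz
all-purpose flour: 6 tbsp × 3/2 ÷ 16 tbsp/cup × 125 g/cup ≈ 70 g
shredded cheddar: 5 tbsp × 3/2 ÷ 16 tbsp/cup × 113 g/cup ≈ 53 g

cornmeal: 22 oz; all-purpose flour: 70 g; shredded cheddar: 53 g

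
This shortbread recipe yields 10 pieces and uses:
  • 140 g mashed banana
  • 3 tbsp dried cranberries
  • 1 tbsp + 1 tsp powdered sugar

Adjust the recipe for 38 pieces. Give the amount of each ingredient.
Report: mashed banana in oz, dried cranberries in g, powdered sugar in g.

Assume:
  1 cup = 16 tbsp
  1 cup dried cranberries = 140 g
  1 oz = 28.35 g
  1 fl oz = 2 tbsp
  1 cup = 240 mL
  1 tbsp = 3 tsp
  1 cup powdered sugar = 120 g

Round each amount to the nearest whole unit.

mashed banana: 19 oz; dried cranberries: 100 g; powdered sugar: 38 g

Scaling factor: 38/10 = 19/5 = 3.8.
mashed banana: 140 g × 19/5 ÷ 28.35 g/oz ≈ 19 oz
dried cranberries: 3 tbsp × 19/5 ÷ 16 tbsp/cup × 140 g/cup ≈ 100 g
powdered sugar: (1 tbsp + 1 tsp = 4/3 tbsp) × 19/5 ÷ 16 tbsp/cup × 120 g/cup = 38 g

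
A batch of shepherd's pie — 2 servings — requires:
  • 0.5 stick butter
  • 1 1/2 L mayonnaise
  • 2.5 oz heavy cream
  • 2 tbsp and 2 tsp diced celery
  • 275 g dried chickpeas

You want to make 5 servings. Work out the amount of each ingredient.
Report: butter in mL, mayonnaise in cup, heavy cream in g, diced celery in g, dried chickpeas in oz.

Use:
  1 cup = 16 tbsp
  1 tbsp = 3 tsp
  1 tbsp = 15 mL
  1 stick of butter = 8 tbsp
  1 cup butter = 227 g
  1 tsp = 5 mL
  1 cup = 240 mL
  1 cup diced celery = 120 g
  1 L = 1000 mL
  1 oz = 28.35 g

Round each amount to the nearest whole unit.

Scaling factor: 5/2 = 2.5.
butter: 0.5 stick × 5/2 × 8 tbsp/stick × 15 mL/tbsp = 150 mL
mayonnaise: 1.5 L × 5/2 × 1000 mL/L ÷ 240 mL/cup ≈ 16 cup
heavy cream: 2.5 oz × 5/2 × 28.35 g/oz ≈ 177 g
diced celery: (2 tbsp + 2 tsp = 8/3 tbsp) × 5/2 ÷ 16 tbsp/cup × 120 g/cup = 50 g
dried chickpeas: 275 g × 5/2 ÷ 28.35 g/oz ≈ 24 oz

butter: 150 mL; mayonnaise: 16 cup; heavy cream: 177 g; diced celery: 50 g; dried chickpeas: 24 oz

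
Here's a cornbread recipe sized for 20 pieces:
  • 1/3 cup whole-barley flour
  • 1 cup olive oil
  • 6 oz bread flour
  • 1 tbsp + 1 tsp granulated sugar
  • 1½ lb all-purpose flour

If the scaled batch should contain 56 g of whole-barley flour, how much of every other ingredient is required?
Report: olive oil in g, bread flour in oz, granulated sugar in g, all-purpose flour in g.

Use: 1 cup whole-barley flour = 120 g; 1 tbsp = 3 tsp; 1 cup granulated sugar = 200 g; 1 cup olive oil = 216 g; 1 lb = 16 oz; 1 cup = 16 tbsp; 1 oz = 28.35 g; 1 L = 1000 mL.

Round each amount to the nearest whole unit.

The original recipe has 40 g of whole-barley flour, so the scaling factor is 56 ÷ 40 = 7/5 = 1.4.
olive oil: 1 cup × 7/5 × 216 g/cup ≈ 302 g
bread flour: 6 oz × 7/5 ≈ 8 oz
granulated sugar: (1 tbsp + 1 tsp = 4/3 tbsp) × 7/5 ÷ 16 tbsp/cup × 200 g/cup ≈ 23 g
all-purpose flour: 1.5 lb × 7/5 × 16 oz/lb × 28.35 g/oz ≈ 953 g

olive oil: 302 g; bread flour: 8 oz; granulated sugar: 23 g; all-purpose flour: 953 g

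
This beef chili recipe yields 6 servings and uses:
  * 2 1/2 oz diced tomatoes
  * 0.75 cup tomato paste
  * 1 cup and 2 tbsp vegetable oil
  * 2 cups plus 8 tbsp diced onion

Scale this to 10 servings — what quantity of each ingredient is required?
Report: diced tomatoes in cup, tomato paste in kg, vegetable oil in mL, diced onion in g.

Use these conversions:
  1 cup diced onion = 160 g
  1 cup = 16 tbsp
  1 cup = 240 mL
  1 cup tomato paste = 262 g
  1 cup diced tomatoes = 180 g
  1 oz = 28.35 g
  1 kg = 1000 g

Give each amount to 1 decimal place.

diced tomatoes: 0.7 cup; tomato paste: 0.3 kg; vegetable oil: 450.0 mL; diced onion: 666.7 g

Scaling factor: 10/6 = 5/3.
diced tomatoes: 2.5 oz × 5/3 × 28.35 g/oz ÷ 180 g/cup ≈ 0.7 cup
tomato paste: 0.75 cup × 5/3 × 262 g/cup ÷ 1000 g/kg ≈ 0.3 kg
vegetable oil: (1 cup + 2 tbsp = 1.125 cup) × 5/3 × 240 mL/cup = 450.0 mL
diced onion: (2 cup + 8 tbsp = 2.5 cup) × 5/3 × 160 g/cup ≈ 666.7 g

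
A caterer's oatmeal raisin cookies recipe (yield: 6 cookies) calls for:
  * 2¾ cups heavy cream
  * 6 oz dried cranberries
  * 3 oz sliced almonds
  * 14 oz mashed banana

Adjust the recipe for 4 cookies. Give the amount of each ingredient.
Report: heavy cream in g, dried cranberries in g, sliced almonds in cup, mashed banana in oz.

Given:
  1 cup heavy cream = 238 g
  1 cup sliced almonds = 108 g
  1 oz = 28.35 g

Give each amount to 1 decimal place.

Scaling factor: 4/6 = 2/3.
heavy cream: 2.75 cup × 2/3 × 238 g/cup ≈ 436.3 g
dried cranberries: 6 oz × 2/3 × 28.35 g/oz = 113.4 g
sliced almonds: 3 oz × 2/3 × 28.35 g/oz ÷ 108 g/cup ≈ 0.5 cup
mashed banana: 14 oz × 2/3 ≈ 9.3 oz

heavy cream: 436.3 g; dried cranberries: 113.4 g; sliced almonds: 0.5 cup; mashed banana: 9.3 oz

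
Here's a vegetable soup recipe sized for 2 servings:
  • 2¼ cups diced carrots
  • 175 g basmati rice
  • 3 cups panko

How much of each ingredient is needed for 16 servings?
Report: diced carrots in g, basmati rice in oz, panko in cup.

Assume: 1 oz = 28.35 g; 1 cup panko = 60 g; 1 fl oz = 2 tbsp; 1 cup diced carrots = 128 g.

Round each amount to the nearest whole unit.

Scaling factor: 16/2 = 8.
diced carrots: 2.25 cup × 8 × 128 g/cup = 2304 g
basmati rice: 175 g × 8 ÷ 28.35 g/oz ≈ 49 oz
panko: 3 cup × 8 = 24 cup

diced carrots: 2304 g; basmati rice: 49 oz; panko: 24 cup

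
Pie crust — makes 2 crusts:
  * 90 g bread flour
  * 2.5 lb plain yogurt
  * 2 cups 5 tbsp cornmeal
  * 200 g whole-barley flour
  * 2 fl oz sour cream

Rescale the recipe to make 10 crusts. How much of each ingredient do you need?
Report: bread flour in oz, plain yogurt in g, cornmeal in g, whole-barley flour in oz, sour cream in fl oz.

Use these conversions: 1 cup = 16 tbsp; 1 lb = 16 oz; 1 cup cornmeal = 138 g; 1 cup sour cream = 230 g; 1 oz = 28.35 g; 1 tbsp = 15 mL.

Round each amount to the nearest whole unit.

Scaling factor: 10/2 = 5.
bread flour: 90 g × 5 ÷ 28.35 g/oz ≈ 16 oz
plain yogurt: 2.5 lb × 5 × 16 oz/lb × 28.35 g/oz = 5670 g
cornmeal: (2 cup + 5 tbsp = 2.3125 cup) × 5 × 138 g/cup ≈ 1596 g
whole-barley flour: 200 g × 5 ÷ 28.35 g/oz ≈ 35 oz
sour cream: 2 fl oz × 5 = 10 fl oz

bread flour: 16 oz; plain yogurt: 5670 g; cornmeal: 1596 g; whole-barley flour: 35 oz; sour cream: 10 fl oz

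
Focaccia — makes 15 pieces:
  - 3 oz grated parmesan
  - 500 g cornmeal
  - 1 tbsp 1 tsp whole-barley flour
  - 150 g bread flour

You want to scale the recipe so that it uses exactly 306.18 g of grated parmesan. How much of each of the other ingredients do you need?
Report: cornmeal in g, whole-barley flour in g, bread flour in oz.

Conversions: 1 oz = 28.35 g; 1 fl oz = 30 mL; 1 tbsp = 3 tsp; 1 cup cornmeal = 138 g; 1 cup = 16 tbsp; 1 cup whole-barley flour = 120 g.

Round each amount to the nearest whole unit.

The original recipe has 85.05 g of grated parmesan, so the scaling factor is 306.18 ÷ 85.05 = 18/5 = 3.6.
cornmeal: 500 g × 18/5 = 1800 g
whole-barley flour: (1 tbsp + 1 tsp = 4/3 tbsp) × 18/5 ÷ 16 tbsp/cup × 120 g/cup = 36 g
bread flour: 150 g × 18/5 ÷ 28.35 g/oz ≈ 19 oz

cornmeal: 1800 g; whole-barley flour: 36 g; bread flour: 19 oz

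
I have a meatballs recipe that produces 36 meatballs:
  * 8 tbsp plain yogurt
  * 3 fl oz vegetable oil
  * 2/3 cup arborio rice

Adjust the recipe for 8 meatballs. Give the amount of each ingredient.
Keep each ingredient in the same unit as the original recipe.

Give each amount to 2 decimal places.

plain yogurt: 1.78 tbsp; vegetable oil: 0.67 fl oz; arborio rice: 0.15 cup

Scaling factor: 8/36 = 2/9.
plain yogurt: 8 tbsp × 2/9 ≈ 1.78 tbsp
vegetable oil: 3 fl oz × 2/9 ≈ 0.67 fl oz
arborio rice: 2/3 cup × 2/9 ≈ 0.15 cup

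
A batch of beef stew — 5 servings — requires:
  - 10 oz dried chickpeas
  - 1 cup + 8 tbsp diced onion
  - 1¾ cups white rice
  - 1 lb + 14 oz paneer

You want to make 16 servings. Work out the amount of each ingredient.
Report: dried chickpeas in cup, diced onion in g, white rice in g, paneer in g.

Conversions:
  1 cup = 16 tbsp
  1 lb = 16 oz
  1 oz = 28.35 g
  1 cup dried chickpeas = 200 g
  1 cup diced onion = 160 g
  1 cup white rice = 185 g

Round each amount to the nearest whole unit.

Scaling factor: 16/5 = 3.2.
dried chickpeas: 10 oz × 16/5 × 28.35 g/oz ÷ 200 g/cup ≈ 5 cup
diced onion: (1 cup + 8 tbsp = 1.5 cup) × 16/5 × 160 g/cup = 768 g
white rice: 1.75 cup × 16/5 × 185 g/cup = 1036 g
paneer: (1 lb + 14 oz = 1.875 lb) × 16/5 × 16 oz/lb × 28.35 g/oz ≈ 2722 g

dried chickpeas: 5 cup; diced onion: 768 g; white rice: 1036 g; paneer: 2722 g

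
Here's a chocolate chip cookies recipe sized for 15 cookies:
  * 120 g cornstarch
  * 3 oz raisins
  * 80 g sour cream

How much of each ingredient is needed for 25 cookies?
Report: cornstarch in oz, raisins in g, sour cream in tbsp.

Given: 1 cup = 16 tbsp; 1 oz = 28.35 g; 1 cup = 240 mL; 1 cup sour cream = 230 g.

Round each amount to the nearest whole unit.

cornstarch: 7 oz; raisins: 142 g; sour cream: 9 tbsp

Scaling factor: 25/15 = 5/3.
cornstarch: 120 g × 5/3 ÷ 28.35 g/oz ≈ 7 oz
raisins: 3 oz × 5/3 × 28.35 g/oz ≈ 142 g
sour cream: 80 g × 5/3 ÷ 230 g/cup × 16 tbsp/cup ≈ 9 tbsp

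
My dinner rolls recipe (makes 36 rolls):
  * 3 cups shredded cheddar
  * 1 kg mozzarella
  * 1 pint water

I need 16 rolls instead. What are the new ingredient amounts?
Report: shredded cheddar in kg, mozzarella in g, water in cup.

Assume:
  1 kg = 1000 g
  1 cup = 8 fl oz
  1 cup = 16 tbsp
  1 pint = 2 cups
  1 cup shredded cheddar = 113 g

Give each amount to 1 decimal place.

shredded cheddar: 0.2 kg; mozzarella: 444.4 g; water: 0.9 cup

Scaling factor: 16/36 = 4/9.
shredded cheddar: 3 cup × 4/9 × 113 g/cup ÷ 1000 g/kg ≈ 0.2 kg
mozzarella: 1 kg × 4/9 × 1000 g/kg ≈ 444.4 g
water: 1 pint × 4/9 × 2 cup/pint ≈ 0.9 cup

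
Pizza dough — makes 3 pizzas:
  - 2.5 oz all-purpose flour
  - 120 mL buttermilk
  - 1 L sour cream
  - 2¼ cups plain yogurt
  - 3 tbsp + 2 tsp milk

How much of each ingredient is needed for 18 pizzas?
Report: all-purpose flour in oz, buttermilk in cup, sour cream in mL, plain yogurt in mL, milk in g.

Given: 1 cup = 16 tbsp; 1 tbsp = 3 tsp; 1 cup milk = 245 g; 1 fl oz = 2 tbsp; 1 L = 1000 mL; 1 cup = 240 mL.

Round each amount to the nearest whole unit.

Scaling factor: 18/3 = 6.
all-purpose flour: 2.5 oz × 6 = 15 oz
buttermilk: 120 mL × 6 ÷ 240 mL/cup = 3 cup
sour cream: 1 L × 6 × 1000 mL/L = 6000 mL
plain yogurt: 2.25 cup × 6 × 240 mL/cup = 3240 mL
milk: (3 tbsp + 2 tsp = 11/3 tbsp) × 6 ÷ 16 tbsp/cup × 245 g/cup ≈ 337 g

all-purpose flour: 15 oz; buttermilk: 3 cup; sour cream: 6000 mL; plain yogurt: 3240 mL; milk: 337 g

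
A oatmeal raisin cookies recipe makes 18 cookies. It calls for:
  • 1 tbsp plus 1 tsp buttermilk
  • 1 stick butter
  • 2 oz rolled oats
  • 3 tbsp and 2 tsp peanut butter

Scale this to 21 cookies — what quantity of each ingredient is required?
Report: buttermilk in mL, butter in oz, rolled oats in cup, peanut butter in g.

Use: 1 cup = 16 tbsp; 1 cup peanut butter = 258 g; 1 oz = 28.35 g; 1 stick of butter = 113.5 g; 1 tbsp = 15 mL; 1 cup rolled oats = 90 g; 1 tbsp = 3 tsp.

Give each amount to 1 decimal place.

buttermilk: 23.3 mL; butter: 4.7 oz; rolled oats: 0.7 cup; peanut butter: 69.0 g

Scaling factor: 21/18 = 7/6.
buttermilk: (1 tbsp + 1 tsp = 4/3 tbsp) × 7/6 × 15 mL/tbsp ≈ 23.3 mL
butter: 1 stick × 7/6 × 113.5 g/stick ÷ 28.35 g/oz ≈ 4.7 oz
rolled oats: 2 oz × 7/6 × 28.35 g/oz ÷ 90 g/cup ≈ 0.7 cup
peanut butter: (3 tbsp + 2 tsp = 11/3 tbsp) × 7/6 ÷ 16 tbsp/cup × 258 g/cup ≈ 69.0 g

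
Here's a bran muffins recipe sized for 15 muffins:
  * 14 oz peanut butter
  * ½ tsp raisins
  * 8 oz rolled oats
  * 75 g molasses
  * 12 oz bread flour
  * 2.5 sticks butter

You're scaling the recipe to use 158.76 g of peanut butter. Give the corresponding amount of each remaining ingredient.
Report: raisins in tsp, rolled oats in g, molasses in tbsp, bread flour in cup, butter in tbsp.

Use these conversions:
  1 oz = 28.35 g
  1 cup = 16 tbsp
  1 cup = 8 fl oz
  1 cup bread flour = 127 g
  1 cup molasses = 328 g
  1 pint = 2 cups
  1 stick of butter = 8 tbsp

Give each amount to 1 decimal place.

The original recipe has 396.9 g of peanut butter, so the scaling factor is 158.76 ÷ 396.9 = 2/5 = 0.4.
raisins: 0.5 tsp × 2/5 = 0.2 tsp
rolled oats: 8 oz × 2/5 × 28.35 g/oz ≈ 90.7 g
molasses: 75 g × 2/5 ÷ 328 g/cup × 16 tbsp/cup ≈ 1.5 tbsp
bread flour: 12 oz × 2/5 × 28.35 g/oz ÷ 127 g/cup ≈ 1.1 cup
butter: 2.5 stick × 2/5 × 8 tbsp/stick = 8.0 tbsp

raisins: 0.2 tsp; rolled oats: 90.7 g; molasses: 1.5 tbsp; bread flour: 1.1 cup; butter: 8.0 tbsp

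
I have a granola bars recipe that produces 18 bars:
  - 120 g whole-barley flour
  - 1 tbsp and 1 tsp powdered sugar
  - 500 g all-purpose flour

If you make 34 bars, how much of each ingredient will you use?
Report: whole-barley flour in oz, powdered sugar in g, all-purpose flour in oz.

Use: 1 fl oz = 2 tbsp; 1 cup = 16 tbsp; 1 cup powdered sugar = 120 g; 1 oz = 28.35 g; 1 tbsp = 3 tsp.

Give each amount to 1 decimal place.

Scaling factor: 34/18 = 17/9.
whole-barley flour: 120 g × 17/9 ÷ 28.35 g/oz ≈ 8.0 oz
powdered sugar: (1 tbsp + 1 tsp = 4/3 tbsp) × 17/9 ÷ 16 tbsp/cup × 120 g/cup ≈ 18.9 g
all-purpose flour: 500 g × 17/9 ÷ 28.35 g/oz ≈ 33.3 oz

whole-barley flour: 8.0 oz; powdered sugar: 18.9 g; all-purpose flour: 33.3 oz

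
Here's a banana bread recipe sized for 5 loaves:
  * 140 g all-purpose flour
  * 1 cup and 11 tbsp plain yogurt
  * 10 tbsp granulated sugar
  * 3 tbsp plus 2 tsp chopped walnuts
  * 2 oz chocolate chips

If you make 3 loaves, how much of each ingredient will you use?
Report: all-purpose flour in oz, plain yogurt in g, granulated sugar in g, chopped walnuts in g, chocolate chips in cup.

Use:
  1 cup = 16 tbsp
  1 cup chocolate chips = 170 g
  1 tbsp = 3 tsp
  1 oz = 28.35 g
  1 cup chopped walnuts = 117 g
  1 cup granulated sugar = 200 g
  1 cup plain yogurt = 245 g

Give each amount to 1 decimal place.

Scaling factor: 3/5 = 0.6.
all-purpose flour: 140 g × 3/5 ÷ 28.35 g/oz ≈ 3.0 oz
plain yogurt: (1 cup + 11 tbsp = 1.6875 cup) × 3/5 × 245 g/cup ≈ 248.1 g
granulated sugar: 10 tbsp × 3/5 ÷ 16 tbsp/cup × 200 g/cup = 75.0 g
chopped walnuts: (3 tbsp + 2 tsp = 11/3 tbsp) × 3/5 ÷ 16 tbsp/cup × 117 g/cup ≈ 16.1 g
chocolate chips: 2 oz × 3/5 × 28.35 g/oz ÷ 170 g/cup ≈ 0.2 cup

all-purpose flour: 3.0 oz; plain yogurt: 248.1 g; granulated sugar: 75.0 g; chopped walnuts: 16.1 g; chocolate chips: 0.2 cup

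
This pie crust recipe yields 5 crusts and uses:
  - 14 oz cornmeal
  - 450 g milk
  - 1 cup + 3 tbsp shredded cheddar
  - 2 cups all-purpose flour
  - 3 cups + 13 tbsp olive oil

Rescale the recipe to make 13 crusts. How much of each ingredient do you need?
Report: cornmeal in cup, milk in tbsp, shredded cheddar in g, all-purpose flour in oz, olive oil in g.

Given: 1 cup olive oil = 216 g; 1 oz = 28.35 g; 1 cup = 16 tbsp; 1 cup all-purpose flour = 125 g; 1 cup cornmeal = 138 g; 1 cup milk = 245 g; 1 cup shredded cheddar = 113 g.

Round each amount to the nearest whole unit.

cornmeal: 7 cup; milk: 76 tbsp; shredded cheddar: 349 g; all-purpose flour: 23 oz; olive oil: 2141 g

Scaling factor: 13/5 = 2.6.
cornmeal: 14 oz × 13/5 × 28.35 g/oz ÷ 138 g/cup ≈ 7 cup
milk: 450 g × 13/5 ÷ 245 g/cup × 16 tbsp/cup ≈ 76 tbsp
shredded cheddar: (1 cup + 3 tbsp = 1.1875 cup) × 13/5 × 113 g/cup ≈ 349 g
all-purpose flour: 2 cup × 13/5 × 125 g/cup ÷ 28.35 g/oz ≈ 23 oz
olive oil: (3 cup + 13 tbsp = 3.8125 cup) × 13/5 × 216 g/cup ≈ 2141 g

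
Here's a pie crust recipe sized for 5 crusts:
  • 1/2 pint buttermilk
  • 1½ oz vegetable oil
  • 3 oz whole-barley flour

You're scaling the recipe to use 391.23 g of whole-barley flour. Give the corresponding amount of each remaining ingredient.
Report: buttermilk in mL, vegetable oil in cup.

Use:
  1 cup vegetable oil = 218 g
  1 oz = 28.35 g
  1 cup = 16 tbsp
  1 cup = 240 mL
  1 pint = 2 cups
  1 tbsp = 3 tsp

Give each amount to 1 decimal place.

The original recipe has 85.05 g of whole-barley flour, so the scaling factor is 391.23 ÷ 85.05 = 23/5 = 4.6.
buttermilk: 0.5 pint × 23/5 × 2 cup/pint × 240 mL/cup = 1104.0 mL
vegetable oil: 1.5 oz × 23/5 × 28.35 g/oz ÷ 218 g/cup ≈ 0.9 cup

buttermilk: 1104.0 mL; vegetable oil: 0.9 cup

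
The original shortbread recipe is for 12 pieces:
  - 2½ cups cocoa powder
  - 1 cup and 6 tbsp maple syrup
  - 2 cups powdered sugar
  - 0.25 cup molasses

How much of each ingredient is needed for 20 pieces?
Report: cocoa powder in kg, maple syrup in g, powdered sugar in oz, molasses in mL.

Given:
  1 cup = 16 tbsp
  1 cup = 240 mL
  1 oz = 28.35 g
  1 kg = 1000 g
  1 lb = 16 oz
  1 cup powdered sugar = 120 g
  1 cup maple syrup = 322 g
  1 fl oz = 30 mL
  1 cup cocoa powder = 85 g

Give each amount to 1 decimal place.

cocoa powder: 0.4 kg; maple syrup: 737.9 g; powdered sugar: 14.1 oz; molasses: 100.0 mL

Scaling factor: 20/12 = 5/3.
cocoa powder: 2.5 cup × 5/3 × 85 g/cup ÷ 1000 g/kg ≈ 0.4 kg
maple syrup: (1 cup + 6 tbsp = 1.375 cup) × 5/3 × 322 g/cup ≈ 737.9 g
powdered sugar: 2 cup × 5/3 × 120 g/cup ÷ 28.35 g/oz ≈ 14.1 oz
molasses: 0.25 cup × 5/3 × 240 mL/cup = 100.0 mL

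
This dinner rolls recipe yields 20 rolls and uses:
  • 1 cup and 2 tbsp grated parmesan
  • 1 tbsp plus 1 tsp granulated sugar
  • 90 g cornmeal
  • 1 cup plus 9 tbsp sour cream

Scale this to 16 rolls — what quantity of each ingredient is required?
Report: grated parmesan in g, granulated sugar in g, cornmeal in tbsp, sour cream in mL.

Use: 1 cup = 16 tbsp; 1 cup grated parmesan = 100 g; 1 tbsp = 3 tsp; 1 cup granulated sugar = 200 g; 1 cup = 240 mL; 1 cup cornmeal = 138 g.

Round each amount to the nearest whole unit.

grated parmesan: 90 g; granulated sugar: 13 g; cornmeal: 8 tbsp; sour cream: 300 mL

Scaling factor: 16/20 = 4/5 = 0.8.
grated parmesan: (1 cup + 2 tbsp = 1.125 cup) × 4/5 × 100 g/cup = 90 g
granulated sugar: (1 tbsp + 1 tsp = 4/3 tbsp) × 4/5 ÷ 16 tbsp/cup × 200 g/cup ≈ 13 g
cornmeal: 90 g × 4/5 ÷ 138 g/cup × 16 tbsp/cup ≈ 8 tbsp
sour cream: (1 cup + 9 tbsp = 1.5625 cup) × 4/5 × 240 mL/cup = 300 mL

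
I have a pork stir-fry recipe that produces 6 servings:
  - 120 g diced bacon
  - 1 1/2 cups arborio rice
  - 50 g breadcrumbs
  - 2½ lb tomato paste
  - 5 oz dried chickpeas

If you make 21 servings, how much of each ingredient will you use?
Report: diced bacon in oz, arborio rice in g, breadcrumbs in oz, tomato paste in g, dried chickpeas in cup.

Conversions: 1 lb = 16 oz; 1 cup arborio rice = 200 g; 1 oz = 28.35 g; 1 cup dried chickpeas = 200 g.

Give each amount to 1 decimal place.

diced bacon: 14.8 oz; arborio rice: 1050.0 g; breadcrumbs: 6.2 oz; tomato paste: 3969.0 g; dried chickpeas: 2.5 cup

Scaling factor: 21/6 = 7/2 = 3.5.
diced bacon: 120 g × 7/2 ÷ 28.35 g/oz ≈ 14.8 oz
arborio rice: 1.5 cup × 7/2 × 200 g/cup = 1050.0 g
breadcrumbs: 50 g × 7/2 ÷ 28.35 g/oz ≈ 6.2 oz
tomato paste: 2.5 lb × 7/2 × 16 oz/lb × 28.35 g/oz = 3969.0 g
dried chickpeas: 5 oz × 7/2 × 28.35 g/oz ÷ 200 g/cup ≈ 2.5 cup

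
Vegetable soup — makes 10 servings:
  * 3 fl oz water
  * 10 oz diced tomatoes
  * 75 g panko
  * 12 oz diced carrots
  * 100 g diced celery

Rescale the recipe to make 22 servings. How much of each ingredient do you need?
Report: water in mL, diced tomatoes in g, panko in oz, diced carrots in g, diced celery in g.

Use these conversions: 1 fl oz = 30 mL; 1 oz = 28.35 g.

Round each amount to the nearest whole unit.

water: 198 mL; diced tomatoes: 624 g; panko: 6 oz; diced carrots: 748 g; diced celery: 220 g

Scaling factor: 22/10 = 11/5 = 2.2.
water: 3 fl oz × 11/5 × 30 mL/fl oz = 198 mL
diced tomatoes: 10 oz × 11/5 × 28.35 g/oz ≈ 624 g
panko: 75 g × 11/5 ÷ 28.35 g/oz ≈ 6 oz
diced carrots: 12 oz × 11/5 × 28.35 g/oz ≈ 748 g
diced celery: 100 g × 11/5 = 220 g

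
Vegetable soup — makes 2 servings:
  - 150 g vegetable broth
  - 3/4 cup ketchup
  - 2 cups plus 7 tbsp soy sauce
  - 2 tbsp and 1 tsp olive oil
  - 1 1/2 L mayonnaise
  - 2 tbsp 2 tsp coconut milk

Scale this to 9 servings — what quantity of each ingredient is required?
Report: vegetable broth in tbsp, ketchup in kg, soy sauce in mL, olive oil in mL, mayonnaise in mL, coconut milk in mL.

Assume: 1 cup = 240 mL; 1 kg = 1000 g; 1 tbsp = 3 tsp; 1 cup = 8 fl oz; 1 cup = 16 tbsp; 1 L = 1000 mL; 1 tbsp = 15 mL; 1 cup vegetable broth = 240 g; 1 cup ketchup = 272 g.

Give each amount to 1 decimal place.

vegetable broth: 45.0 tbsp; ketchup: 0.9 kg; soy sauce: 2632.5 mL; olive oil: 157.5 mL; mayonnaise: 6750.0 mL; coconut milk: 180.0 mL

Scaling factor: 9/2 = 4.5.
vegetable broth: 150 g × 9/2 ÷ 240 g/cup × 16 tbsp/cup = 45.0 tbsp
ketchup: 0.75 cup × 9/2 × 272 g/cup ÷ 1000 g/kg ≈ 0.9 kg
soy sauce: (2 cup + 7 tbsp = 2.4375 cup) × 9/2 × 240 mL/cup = 2632.5 mL
olive oil: (2 tbsp + 1 tsp = 7/3 tbsp) × 9/2 × 15 mL/tbsp = 157.5 mL
mayonnaise: 1.5 L × 9/2 × 1000 mL/L = 6750.0 mL
coconut milk: (2 tbsp + 2 tsp = 8/3 tbsp) × 9/2 × 15 mL/tbsp = 180.0 mL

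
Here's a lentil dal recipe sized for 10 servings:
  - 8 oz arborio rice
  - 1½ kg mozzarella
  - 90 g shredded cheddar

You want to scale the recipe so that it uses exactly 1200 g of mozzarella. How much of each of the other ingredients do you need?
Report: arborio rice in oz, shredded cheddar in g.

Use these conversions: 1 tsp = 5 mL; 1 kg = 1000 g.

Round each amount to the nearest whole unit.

The original recipe has 1500 g of mozzarella, so the scaling factor is 1200 ÷ 1500 = 4/5 = 0.8.
arborio rice: 8 oz × 4/5 ≈ 6 oz
shredded cheddar: 90 g × 4/5 = 72 g

arborio rice: 6 oz; shredded cheddar: 72 g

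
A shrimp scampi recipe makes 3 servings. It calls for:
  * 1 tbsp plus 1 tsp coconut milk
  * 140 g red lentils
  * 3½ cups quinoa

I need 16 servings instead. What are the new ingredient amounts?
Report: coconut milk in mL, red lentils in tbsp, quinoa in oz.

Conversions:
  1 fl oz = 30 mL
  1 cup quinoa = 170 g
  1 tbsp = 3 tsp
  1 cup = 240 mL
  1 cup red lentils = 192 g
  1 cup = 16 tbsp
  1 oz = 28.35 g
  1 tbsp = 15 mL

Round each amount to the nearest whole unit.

coconut milk: 107 mL; red lentils: 62 tbsp; quinoa: 112 oz

Scaling factor: 16/3.
coconut milk: (1 tbsp + 1 tsp = 4/3 tbsp) × 16/3 × 15 mL/tbsp ≈ 107 mL
red lentils: 140 g × 16/3 ÷ 192 g/cup × 16 tbsp/cup ≈ 62 tbsp
quinoa: 3.5 cup × 16/3 × 170 g/cup ÷ 28.35 g/oz ≈ 112 oz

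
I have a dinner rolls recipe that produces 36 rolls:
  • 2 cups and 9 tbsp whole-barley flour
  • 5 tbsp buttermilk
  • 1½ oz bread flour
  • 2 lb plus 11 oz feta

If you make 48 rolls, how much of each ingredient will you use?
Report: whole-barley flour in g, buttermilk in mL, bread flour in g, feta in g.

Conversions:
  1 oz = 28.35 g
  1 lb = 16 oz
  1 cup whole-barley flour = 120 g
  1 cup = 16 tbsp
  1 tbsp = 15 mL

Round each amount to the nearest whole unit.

Scaling factor: 48/36 = 4/3.
whole-barley flour: (2 cup + 9 tbsp = 2.5625 cup) × 4/3 × 120 g/cup = 410 g
buttermilk: 5 tbsp × 4/3 × 15 mL/tbsp = 100 mL
bread flour: 1.5 oz × 4/3 × 28.35 g/oz ≈ 57 g
feta: (2 lb + 11 oz = 2.6875 lb) × 4/3 × 16 oz/lb × 28.35 g/oz ≈ 1625 g

whole-barley flour: 410 g; buttermilk: 100 mL; bread flour: 57 g; feta: 1625 g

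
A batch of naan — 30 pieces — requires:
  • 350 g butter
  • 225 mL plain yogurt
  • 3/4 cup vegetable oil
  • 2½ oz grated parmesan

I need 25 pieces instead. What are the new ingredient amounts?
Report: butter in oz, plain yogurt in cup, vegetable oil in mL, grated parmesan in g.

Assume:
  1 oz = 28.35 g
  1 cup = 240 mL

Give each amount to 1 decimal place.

butter: 10.3 oz; plain yogurt: 0.8 cup; vegetable oil: 150.0 mL; grated parmesan: 59.1 g

Scaling factor: 25/30 = 5/6.
butter: 350 g × 5/6 ÷ 28.35 g/oz ≈ 10.3 oz
plain yogurt: 225 mL × 5/6 ÷ 240 mL/cup ≈ 0.8 cup
vegetable oil: 0.75 cup × 5/6 × 240 mL/cup = 150.0 mL
grated parmesan: 2.5 oz × 5/6 × 28.35 g/oz ≈ 59.1 g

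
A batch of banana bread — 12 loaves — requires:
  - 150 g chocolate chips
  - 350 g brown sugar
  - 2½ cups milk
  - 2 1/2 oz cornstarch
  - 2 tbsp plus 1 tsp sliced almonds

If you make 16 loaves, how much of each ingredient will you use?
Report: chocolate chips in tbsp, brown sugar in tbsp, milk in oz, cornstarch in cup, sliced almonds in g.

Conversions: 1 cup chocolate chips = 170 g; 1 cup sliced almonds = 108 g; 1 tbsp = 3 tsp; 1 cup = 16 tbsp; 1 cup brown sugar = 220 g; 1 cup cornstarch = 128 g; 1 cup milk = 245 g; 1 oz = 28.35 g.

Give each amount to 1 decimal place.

chocolate chips: 18.8 tbsp; brown sugar: 33.9 tbsp; milk: 28.8 oz; cornstarch: 0.7 cup; sliced almonds: 21.0 g

Scaling factor: 16/12 = 4/3.
chocolate chips: 150 g × 4/3 ÷ 170 g/cup × 16 tbsp/cup ≈ 18.8 tbsp
brown sugar: 350 g × 4/3 ÷ 220 g/cup × 16 tbsp/cup ≈ 33.9 tbsp
milk: 2.5 cup × 4/3 × 245 g/cup ÷ 28.35 g/oz ≈ 28.8 oz
cornstarch: 2.5 oz × 4/3 × 28.35 g/oz ÷ 128 g/cup ≈ 0.7 cup
sliced almonds: (2 tbsp + 1 tsp = 7/3 tbsp) × 4/3 ÷ 16 tbsp/cup × 108 g/cup = 21.0 g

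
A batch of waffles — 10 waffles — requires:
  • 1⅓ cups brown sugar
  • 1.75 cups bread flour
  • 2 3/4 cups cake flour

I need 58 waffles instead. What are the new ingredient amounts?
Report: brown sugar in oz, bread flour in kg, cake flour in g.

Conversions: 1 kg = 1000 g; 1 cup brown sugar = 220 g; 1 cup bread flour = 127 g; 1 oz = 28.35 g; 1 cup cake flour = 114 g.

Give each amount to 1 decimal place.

Scaling factor: 58/10 = 29/5 = 5.8.
brown sugar: 4/3 cup × 29/5 × 220 g/cup ÷ 28.35 g/oz ≈ 60.0 oz
bread flour: 1.75 cup × 29/5 × 127 g/cup ÷ 1000 g/kg ≈ 1.3 kg
cake flour: 2.75 cup × 29/5 × 114 g/cup = 1818.3 g

brown sugar: 60.0 oz; bread flour: 1.3 kg; cake flour: 1818.3 g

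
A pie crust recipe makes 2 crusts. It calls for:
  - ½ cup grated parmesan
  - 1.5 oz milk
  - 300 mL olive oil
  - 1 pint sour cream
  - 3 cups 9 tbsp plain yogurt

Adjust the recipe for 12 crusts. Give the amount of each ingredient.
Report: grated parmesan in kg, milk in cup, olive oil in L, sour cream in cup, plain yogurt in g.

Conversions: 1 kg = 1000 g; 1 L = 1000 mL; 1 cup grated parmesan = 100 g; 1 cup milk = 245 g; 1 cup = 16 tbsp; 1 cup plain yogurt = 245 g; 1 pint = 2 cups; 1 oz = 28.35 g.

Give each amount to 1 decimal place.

grated parmesan: 0.3 kg; milk: 1.0 cup; olive oil: 1.8 L; sour cream: 12.0 cup; plain yogurt: 5236.9 g

Scaling factor: 12/2 = 6.
grated parmesan: 0.5 cup × 6 × 100 g/cup ÷ 1000 g/kg = 0.3 kg
milk: 1.5 oz × 6 × 28.35 g/oz ÷ 245 g/cup ≈ 1.0 cup
olive oil: 300 mL × 6 ÷ 1000 mL/L = 1.8 L
sour cream: 1 pint × 6 × 2 cup/pint = 12.0 cup
plain yogurt: (3 cup + 9 tbsp = 3.5625 cup) × 6 × 245 g/cup ≈ 5236.9 g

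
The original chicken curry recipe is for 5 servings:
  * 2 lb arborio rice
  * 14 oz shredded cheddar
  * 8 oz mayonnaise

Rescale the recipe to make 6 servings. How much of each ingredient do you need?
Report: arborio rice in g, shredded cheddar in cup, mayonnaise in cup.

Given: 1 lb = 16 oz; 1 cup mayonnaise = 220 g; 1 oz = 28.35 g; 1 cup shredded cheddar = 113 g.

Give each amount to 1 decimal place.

arborio rice: 1088.6 g; shredded cheddar: 4.2 cup; mayonnaise: 1.2 cup

Scaling factor: 6/5 = 1.2.
arborio rice: 2 lb × 6/5 × 16 oz/lb × 28.35 g/oz ≈ 1088.6 g
shredded cheddar: 14 oz × 6/5 × 28.35 g/oz ÷ 113 g/cup ≈ 4.2 cup
mayonnaise: 8 oz × 6/5 × 28.35 g/oz ÷ 220 g/cup ≈ 1.2 cup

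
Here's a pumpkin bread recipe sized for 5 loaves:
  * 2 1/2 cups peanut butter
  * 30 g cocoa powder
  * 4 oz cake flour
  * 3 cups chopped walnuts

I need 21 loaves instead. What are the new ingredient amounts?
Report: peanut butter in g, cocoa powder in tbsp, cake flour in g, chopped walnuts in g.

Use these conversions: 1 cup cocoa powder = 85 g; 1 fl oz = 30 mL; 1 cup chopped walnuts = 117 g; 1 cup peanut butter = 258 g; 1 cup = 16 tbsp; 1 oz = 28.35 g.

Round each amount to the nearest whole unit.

Scaling factor: 21/5 = 4.2.
peanut butter: 2.5 cup × 21/5 × 258 g/cup = 2709 g
cocoa powder: 30 g × 21/5 ÷ 85 g/cup × 16 tbsp/cup ≈ 24 tbsp
cake flour: 4 oz × 21/5 × 28.35 g/oz ≈ 476 g
chopped walnuts: 3 cup × 21/5 × 117 g/cup ≈ 1474 g

peanut butter: 2709 g; cocoa powder: 24 tbsp; cake flour: 476 g; chopped walnuts: 1474 g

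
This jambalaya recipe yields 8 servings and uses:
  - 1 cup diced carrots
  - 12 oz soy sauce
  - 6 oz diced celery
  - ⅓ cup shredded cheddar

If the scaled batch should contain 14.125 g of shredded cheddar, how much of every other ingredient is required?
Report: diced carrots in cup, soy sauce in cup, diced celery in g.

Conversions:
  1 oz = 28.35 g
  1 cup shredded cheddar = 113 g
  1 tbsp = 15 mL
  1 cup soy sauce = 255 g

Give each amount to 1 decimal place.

The original recipe has 113/3 g of shredded cheddar, so the scaling factor is 14.125 ÷ 113/3 = 3/8 = 0.375.
diced carrots: 1 cup × 3/8 ≈ 0.4 cup
soy sauce: 12 oz × 3/8 × 28.35 g/oz ÷ 255 g/cup ≈ 0.5 cup
diced celery: 6 oz × 3/8 × 28.35 g/oz ≈ 63.8 g

diced carrots: 0.4 cup; soy sauce: 0.5 cup; diced celery: 63.8 g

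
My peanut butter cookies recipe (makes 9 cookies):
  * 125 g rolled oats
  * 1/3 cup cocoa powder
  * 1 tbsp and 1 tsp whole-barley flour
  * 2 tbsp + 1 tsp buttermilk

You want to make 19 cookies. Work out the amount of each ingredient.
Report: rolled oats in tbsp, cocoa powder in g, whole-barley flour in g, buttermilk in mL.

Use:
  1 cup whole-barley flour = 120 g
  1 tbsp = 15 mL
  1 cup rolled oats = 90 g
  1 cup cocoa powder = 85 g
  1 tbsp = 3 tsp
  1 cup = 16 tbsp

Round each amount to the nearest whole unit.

Scaling factor: 19/9.
rolled oats: 125 g × 19/9 ÷ 90 g/cup × 16 tbsp/cup ≈ 47 tbsp
cocoa powder: 1/3 cup × 19/9 × 85 g/cup ≈ 60 g
whole-barley flour: (1 tbsp + 1 tsp = 4/3 tbsp) × 19/9 ÷ 16 tbsp/cup × 120 g/cup ≈ 21 g
buttermilk: (2 tbsp + 1 tsp = 7/3 tbsp) × 19/9 × 15 mL/tbsp ≈ 74 mL

rolled oats: 47 tbsp; cocoa powder: 60 g; whole-barley flour: 21 g; buttermilk: 74 mL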